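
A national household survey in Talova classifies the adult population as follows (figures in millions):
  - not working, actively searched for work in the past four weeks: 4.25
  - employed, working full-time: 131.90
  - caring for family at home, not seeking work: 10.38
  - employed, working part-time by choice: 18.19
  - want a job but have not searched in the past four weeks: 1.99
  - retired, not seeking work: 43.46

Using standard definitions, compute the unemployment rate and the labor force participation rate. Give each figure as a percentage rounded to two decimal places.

Employed = 131.90 + 18.19 = 150.09 million.
Unemployed = 4.25 million.
Labor force = 150.09 + 4.25 = 154.34 million.
Not in labor force = 10.38 + 1.99 + 43.46 = 55.83 million (those not working and not actively searching are outside the labor force — including those who want a job but have given up searching).
Civilian working-age population = 154.34 + 55.83 = 210.17 million.
Unemployment rate = 4.25 / 154.34 = 2.75%.
Labor force participation rate = 154.34 / 210.17 = 73.44%.

Unemployment rate ≈ 2.75%; labor force participation rate ≈ 73.44%.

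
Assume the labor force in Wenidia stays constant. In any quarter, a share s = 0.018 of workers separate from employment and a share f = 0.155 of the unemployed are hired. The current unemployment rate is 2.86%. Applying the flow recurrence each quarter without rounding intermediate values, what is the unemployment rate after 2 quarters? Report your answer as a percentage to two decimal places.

With a fixed labor force, u_{t+1} = u_t + s·(1−u_t) − f·u_t = u_t·(1−s−f) + s.
Here 1−s−f = 0.827 and s = 0.018.
u_1 = 0.028600 × 0.827 + 0.018 = 0.041652.
u_2 = 0.041652 × 0.827 + 0.018 = 0.052446.

Unemployment rate after two quarters ≈ 5.24%.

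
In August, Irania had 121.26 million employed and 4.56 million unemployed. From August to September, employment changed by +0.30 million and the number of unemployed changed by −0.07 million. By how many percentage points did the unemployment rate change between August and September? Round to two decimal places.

The unemployment rate changed by −0.06 percentage points.

August: labor force = 121.26 + 4.56 = 125.82; u = 4.56/125.82 = 3.62%.
September: labor force = 121.56 + 4.49 = 126.05; u = 4.49/126.05 = 3.56%.
Change = 3.56% − 3.62% = −0.06 pp.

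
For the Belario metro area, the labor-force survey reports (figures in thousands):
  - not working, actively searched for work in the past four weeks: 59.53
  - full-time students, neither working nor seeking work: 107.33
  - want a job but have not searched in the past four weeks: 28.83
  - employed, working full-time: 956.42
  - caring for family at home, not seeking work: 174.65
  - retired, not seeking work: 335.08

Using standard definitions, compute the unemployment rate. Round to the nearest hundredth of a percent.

Employed = 956.42 thousand.
Unemployed = 59.53 thousand.
Labor force = 956.42 + 59.53 = 1,015.95 thousand.
Unemployment rate = 59.53 / 1,015.95 = 5.86%.

Unemployment rate ≈ 5.86%.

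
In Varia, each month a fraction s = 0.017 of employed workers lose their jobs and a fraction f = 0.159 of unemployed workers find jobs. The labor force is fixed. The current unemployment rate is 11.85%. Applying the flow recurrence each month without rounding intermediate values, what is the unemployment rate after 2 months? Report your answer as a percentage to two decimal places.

Unemployment rate after two months ≈ 11.15%.

With a fixed labor force, u_{t+1} = u_t + s·(1−u_t) − f·u_t = u_t·(1−s−f) + s.
Here 1−s−f = 0.824 and s = 0.017.
u_1 = 0.118500 × 0.824 + 0.017 = 0.114644.
u_2 = 0.114644 × 0.824 + 0.017 = 0.111467.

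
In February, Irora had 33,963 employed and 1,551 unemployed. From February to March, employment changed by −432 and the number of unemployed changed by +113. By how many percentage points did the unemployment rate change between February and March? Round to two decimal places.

February: labor force = 33,963 + 1,551 = 35,514; u = 1,551/35,514 = 4.37%.
March: labor force = 33,531 + 1,664 = 35,195; u = 1,664/35,195 = 4.73%.
Change = 4.73% − 4.37% = +0.36 pp.

The unemployment rate changed by +0.36 percentage points.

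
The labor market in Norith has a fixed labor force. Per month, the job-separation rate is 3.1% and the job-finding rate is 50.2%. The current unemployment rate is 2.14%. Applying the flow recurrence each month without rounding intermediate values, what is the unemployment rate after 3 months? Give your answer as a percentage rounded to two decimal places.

With a fixed labor force, u_{t+1} = u_t + s·(1−u_t) − f·u_t = u_t·(1−s−f) + s.
Here 1−s−f = 0.467 and s = 0.031.
u_1 = 0.021400 × 0.467 + 0.031 = 0.040994.
u_2 = 0.040994 × 0.467 + 0.031 = 0.050144.
u_3 = 0.050144 × 0.467 + 0.031 = 0.054417.

Unemployment rate after three months ≈ 5.44%.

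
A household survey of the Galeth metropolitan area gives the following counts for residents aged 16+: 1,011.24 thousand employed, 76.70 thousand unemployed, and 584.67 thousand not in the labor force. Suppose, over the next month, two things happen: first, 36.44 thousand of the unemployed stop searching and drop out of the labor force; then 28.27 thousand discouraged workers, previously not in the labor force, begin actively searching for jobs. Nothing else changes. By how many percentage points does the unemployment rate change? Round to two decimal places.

Initially, labor force = 1,011.24 + 76.70 = 1,087.94 thousand, so u = 76.70/1,087.94 = 7.05%.
After the first change, unemployed and labor force both fall by 36.44 → E = 1,011.24, U = 40.26, labor force = 1,051.50 thousand.
After the second change, unemployed and labor force both rise by 28.27 → E = 1,011.24, U = 68.53, labor force = 1,079.77 thousand.
New unemployment rate = 68.53 / 1,079.77 = 6.35%.
Change = 6.35% − 7.05% = −0.70 percentage points.

The unemployment rate changes by −0.70 percentage points.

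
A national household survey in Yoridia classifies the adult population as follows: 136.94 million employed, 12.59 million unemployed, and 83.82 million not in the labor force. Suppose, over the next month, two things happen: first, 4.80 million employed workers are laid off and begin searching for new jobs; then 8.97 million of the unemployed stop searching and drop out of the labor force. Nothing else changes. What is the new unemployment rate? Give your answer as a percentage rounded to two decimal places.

New unemployment rate ≈ 5.99%.

Initially, labor force = 136.94 + 12.59 = 149.53 million, so u = 12.59/149.53 = 8.42%.
After the first change, employed falls and unemployed rises by 4.80; labor force unchanged → E = 132.14, U = 17.39, labor force = 149.53 million.
After the second change, unemployed and labor force both fall by 8.97 → E = 132.14, U = 8.42, labor force = 140.56 million.
New unemployment rate = 8.42 / 140.56 = 5.99%.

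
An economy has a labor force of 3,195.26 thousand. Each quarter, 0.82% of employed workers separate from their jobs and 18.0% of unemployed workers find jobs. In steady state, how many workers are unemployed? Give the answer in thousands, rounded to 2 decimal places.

About 139.22 thousand are unemployed in steady state.

Steady-state unemployment rate u* = s/(s+f) = 0.82/(0.82+18.0) = 0.043571.
Unemployed = u* × labor force = 0.043571 × 3,195.26 ≈ 139.22 thousand.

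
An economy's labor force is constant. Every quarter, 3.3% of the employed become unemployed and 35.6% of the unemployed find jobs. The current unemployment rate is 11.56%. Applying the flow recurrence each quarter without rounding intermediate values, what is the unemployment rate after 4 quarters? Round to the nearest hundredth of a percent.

With a fixed labor force, u_{t+1} = u_t + s·(1−u_t) − f·u_t = u_t·(1−s−f) + s.
Here 1−s−f = 0.611 and s = 0.033.
u_1 = 0.115600 × 0.611 + 0.033 = 0.103632.
u_2 = 0.103632 × 0.611 + 0.033 = 0.096319.
u_3 = 0.096319 × 0.611 + 0.033 = 0.091851.
u_4 = 0.091851 × 0.611 + 0.033 = 0.089121.

Unemployment rate after four quarters ≈ 8.91%.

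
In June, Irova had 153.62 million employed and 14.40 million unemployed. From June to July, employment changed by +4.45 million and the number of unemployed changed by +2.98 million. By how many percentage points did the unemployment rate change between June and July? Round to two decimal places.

The unemployment rate changed by +1.34 percentage points.

June: labor force = 153.62 + 14.40 = 168.02; u = 14.40/168.02 = 8.57%.
July: labor force = 158.07 + 17.38 = 175.45; u = 17.38/175.45 = 9.91%.
Change = 9.91% − 8.57% = +1.34 pp.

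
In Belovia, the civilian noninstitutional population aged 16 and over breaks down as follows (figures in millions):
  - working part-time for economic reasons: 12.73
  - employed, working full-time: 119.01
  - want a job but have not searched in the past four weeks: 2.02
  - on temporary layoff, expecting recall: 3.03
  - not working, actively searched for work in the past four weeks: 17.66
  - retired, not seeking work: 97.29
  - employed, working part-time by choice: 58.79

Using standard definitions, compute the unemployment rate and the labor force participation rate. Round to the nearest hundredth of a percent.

Unemployment rate ≈ 9.80%; labor force participation rate ≈ 68.02%.

Employed = 12.73 + 119.01 + 58.79 = 190.53 million (anyone who worked, including part-time for economic reasons, counts as employed).
Unemployed = 3.03 + 17.66 = 20.69 million (jobless and actively searching, or on temporary layoff).
Labor force = 190.53 + 20.69 = 211.22 million.
Not in labor force = 2.02 + 97.29 = 99.31 million (those not working and not actively searching are outside the labor force — including those who want a job but have given up searching).
Civilian working-age population = 211.22 + 99.31 = 310.53 million.
Unemployment rate = 20.69 / 211.22 = 9.80%.
Labor force participation rate = 211.22 / 310.53 = 68.02%.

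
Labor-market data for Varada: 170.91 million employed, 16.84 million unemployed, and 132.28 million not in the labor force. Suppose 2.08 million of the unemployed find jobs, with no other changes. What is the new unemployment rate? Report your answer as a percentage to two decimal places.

Initially, labor force = 170.91 + 16.84 = 187.75 million, so u = 16.84/187.75 = 8.97%.
After the change, unemployed falls and employed rises by 2.08; labor force unchanged → E = 172.99, U = 14.76, labor force = 187.75 million.
New unemployment rate = 14.76 / 187.75 = 7.86%.

New unemployment rate ≈ 7.86%.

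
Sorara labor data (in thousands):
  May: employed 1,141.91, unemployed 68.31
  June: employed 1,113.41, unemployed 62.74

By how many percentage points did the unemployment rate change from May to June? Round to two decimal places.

The unemployment rate changed by −0.31 percentage points.

May: labor force = 1,141.91 + 68.31 = 1,210.22; u = 68.31/1,210.22 = 5.64%.
June: labor force = 1,113.41 + 62.74 = 1,176.15; u = 62.74/1,176.15 = 5.33%.
Change = 5.33% − 5.64% = −0.31 pp.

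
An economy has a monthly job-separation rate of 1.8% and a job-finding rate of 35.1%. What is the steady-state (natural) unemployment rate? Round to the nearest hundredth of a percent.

At steady state the flows balance: s·E = f·U, so U/(E+U) = s/(s+f).
u* = 1.8 / (1.8 + 35.1) = 1.8 / 36.90 = 4.88%.

Steady-state unemployment rate ≈ 4.88%.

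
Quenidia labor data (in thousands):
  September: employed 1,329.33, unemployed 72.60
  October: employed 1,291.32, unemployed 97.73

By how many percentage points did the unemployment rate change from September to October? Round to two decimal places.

The unemployment rate changed by +1.86 percentage points.

September: labor force = 1,329.33 + 72.60 = 1,401.93; u = 72.60/1,401.93 = 5.18%.
October: labor force = 1,291.32 + 97.73 = 1,389.05; u = 97.73/1,389.05 = 7.04%.
Change = 7.04% − 5.18% = +1.86 pp.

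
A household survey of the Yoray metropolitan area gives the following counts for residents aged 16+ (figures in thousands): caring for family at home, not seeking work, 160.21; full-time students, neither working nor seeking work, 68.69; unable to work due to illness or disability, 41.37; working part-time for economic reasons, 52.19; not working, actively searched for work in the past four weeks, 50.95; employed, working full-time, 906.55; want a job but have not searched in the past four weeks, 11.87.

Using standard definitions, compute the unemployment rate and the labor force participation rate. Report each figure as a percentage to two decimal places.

Unemployment rate ≈ 5.05%; labor force participation rate ≈ 78.16%.

Employed = 52.19 + 906.55 = 958.74 thousand (anyone who worked, including part-time for economic reasons, counts as employed).
Unemployed = 50.95 thousand.
Labor force = 958.74 + 50.95 = 1,009.69 thousand.
Not in labor force = 160.21 + 68.69 + 41.37 + 11.87 = 282.14 thousand (those not working and not actively searching are outside the labor force — including those who want a job but have given up searching).
Civilian working-age population = 1,009.69 + 282.14 = 1,291.83 thousand.
Unemployment rate = 50.95 / 1,009.69 = 5.05%.
Labor force participation rate = 1,009.69 / 1,291.83 = 78.16%.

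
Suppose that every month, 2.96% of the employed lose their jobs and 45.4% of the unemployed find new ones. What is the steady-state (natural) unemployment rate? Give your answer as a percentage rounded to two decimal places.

At steady state the flows balance: s·E = f·U, so U/(E+U) = s/(s+f).
u* = 2.96 / (2.96 + 45.4) = 2.96 / 48.36 = 6.12%.

Steady-state unemployment rate ≈ 6.12%.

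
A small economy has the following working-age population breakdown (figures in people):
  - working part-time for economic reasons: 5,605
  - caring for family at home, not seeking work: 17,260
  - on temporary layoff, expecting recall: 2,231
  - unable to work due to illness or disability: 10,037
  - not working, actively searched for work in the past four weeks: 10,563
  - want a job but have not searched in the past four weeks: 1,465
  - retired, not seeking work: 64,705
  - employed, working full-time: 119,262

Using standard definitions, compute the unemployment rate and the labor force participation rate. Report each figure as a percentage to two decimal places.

Unemployment rate ≈ 9.29%; labor force participation rate ≈ 59.56%.

Employed = 5,605 + 119,262 = 124,867 (anyone who worked, including part-time for economic reasons, counts as employed).
Unemployed = 2,231 + 10,563 = 12,794 (jobless and actively searching, or on temporary layoff).
Labor force = 124,867 + 12,794 = 137,661.
Not in labor force = 17,260 + 10,037 + 1,465 + 64,705 = 93,467 (those not working and not actively searching are outside the labor force — including those who want a job but have given up searching).
Civilian working-age population = 137,661 + 93,467 = 231,128.
Unemployment rate = 12,794 / 137,661 = 9.29%.
Labor force participation rate = 137,661 / 231,128 = 59.56%.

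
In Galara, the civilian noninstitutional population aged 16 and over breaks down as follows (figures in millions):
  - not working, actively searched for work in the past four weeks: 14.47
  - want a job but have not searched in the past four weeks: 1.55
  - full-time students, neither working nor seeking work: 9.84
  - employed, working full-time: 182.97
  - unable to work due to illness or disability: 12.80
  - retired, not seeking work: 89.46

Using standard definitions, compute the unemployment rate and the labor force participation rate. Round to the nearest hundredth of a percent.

Employed = 182.97 million.
Unemployed = 14.47 million.
Labor force = 182.97 + 14.47 = 197.44 million.
Not in labor force = 1.55 + 9.84 + 12.80 + 89.46 = 113.65 million (those not working and not actively searching are outside the labor force — including those who want a job but have given up searching).
Civilian working-age population = 197.44 + 113.65 = 311.09 million.
Unemployment rate = 14.47 / 197.44 = 7.33%.
Labor force participation rate = 197.44 / 311.09 = 63.47%.

Unemployment rate ≈ 7.33%; labor force participation rate ≈ 63.47%.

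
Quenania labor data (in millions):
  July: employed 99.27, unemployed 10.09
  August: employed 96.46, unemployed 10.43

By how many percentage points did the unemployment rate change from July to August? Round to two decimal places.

The unemployment rate changed by +0.53 percentage points.

July: labor force = 99.27 + 10.09 = 109.36; u = 10.09/109.36 = 9.23%.
August: labor force = 96.46 + 10.43 = 106.89; u = 10.43/106.89 = 9.76%.
Change = 9.76% − 9.23% = +0.53 pp.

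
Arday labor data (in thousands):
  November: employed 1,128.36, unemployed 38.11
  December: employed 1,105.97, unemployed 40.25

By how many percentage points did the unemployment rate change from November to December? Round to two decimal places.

November: labor force = 1,128.36 + 38.11 = 1,166.47; u = 38.11/1,166.47 = 3.27%.
December: labor force = 1,105.97 + 40.25 = 1,146.22; u = 40.25/1,146.22 = 3.51%.
Change = 3.51% − 3.27% = +0.24 pp.

The unemployment rate changed by +0.24 percentage points.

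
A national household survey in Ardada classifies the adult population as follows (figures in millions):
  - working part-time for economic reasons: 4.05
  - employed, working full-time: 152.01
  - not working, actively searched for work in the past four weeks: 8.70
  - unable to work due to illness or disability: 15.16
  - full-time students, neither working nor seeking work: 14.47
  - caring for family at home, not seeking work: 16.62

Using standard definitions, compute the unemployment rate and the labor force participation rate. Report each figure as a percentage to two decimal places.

Employed = 4.05 + 152.01 = 156.06 million (anyone who worked, including part-time for economic reasons, counts as employed).
Unemployed = 8.70 million.
Labor force = 156.06 + 8.70 = 164.76 million.
Not in labor force = 15.16 + 14.47 + 16.62 = 46.25 million (those not working and not actively searching are outside the labor force).
Civilian working-age population = 164.76 + 46.25 = 211.01 million.
Unemployment rate = 8.70 / 164.76 = 5.28%.
Labor force participation rate = 164.76 / 211.01 = 78.08%.

Unemployment rate ≈ 5.28%; labor force participation rate ≈ 78.08%.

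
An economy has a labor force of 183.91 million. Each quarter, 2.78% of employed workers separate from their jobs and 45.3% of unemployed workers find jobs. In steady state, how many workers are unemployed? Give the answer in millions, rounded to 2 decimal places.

Steady-state unemployment rate u* = s/(s+f) = 2.78/(2.78+45.3) = 0.057820.
Unemployed = u* × labor force = 0.057820 × 183.91 ≈ 10.63 million.

About 10.63 million are unemployed in steady state.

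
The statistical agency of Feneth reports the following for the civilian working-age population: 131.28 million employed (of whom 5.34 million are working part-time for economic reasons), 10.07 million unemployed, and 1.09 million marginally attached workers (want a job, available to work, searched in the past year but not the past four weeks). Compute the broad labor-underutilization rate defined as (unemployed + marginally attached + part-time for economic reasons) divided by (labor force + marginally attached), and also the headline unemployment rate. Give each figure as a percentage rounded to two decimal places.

Broad underutilization rate ≈ 11.58%; headline unemployment rate ≈ 7.12%.

Labor force = 131.28 + 10.07 = 141.35 million.
Numerator = 10.07 + 1.09 + 5.34 = 16.50 million.
Denominator = 141.35 + 1.09 = 142.44 million.
Broad rate = 16.50 / 142.44 = 11.58%.
Headline unemployment rate = 10.07 / 141.35 = 7.12%.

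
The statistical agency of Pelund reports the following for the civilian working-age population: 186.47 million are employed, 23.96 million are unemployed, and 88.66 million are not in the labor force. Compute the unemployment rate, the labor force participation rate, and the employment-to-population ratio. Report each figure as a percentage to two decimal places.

Labor force = employed + unemployed = 186.47 + 23.96 = 210.43 million.
Working-age population = 210.43 + 88.66 = 299.09 million.
Unemployment rate = 23.96 / 210.43 = 11.39%.
Labor force participation rate = 210.43 / 299.09 = 70.36%.
Employment-population ratio = 186.47 / 299.09 = 62.35%.

Unemployment rate ≈ 11.39%; labor force participation rate ≈ 70.36%; employment-population ratio ≈ 62.35%.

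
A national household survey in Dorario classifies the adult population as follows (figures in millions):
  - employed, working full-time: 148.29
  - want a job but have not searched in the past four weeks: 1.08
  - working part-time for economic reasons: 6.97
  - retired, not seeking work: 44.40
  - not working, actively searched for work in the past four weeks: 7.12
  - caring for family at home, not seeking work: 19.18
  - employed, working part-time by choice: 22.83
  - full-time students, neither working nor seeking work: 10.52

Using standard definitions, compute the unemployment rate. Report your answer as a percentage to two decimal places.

Unemployment rate ≈ 3.84%.

Employed = 148.29 + 6.97 + 22.83 = 178.09 million (anyone who worked, including part-time for economic reasons, counts as employed).
Unemployed = 7.12 million.
Labor force = 178.09 + 7.12 = 185.21 million.
Unemployment rate = 7.12 / 185.21 = 3.84%.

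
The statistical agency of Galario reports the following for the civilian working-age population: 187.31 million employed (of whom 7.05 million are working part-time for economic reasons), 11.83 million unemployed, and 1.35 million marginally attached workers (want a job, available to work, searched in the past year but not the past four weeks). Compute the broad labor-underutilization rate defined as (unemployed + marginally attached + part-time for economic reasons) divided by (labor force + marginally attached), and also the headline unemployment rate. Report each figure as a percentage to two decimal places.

Labor force = 187.31 + 11.83 = 199.14 million.
Numerator = 11.83 + 1.35 + 7.05 = 20.23 million.
Denominator = 199.14 + 1.35 = 200.49 million.
Broad rate = 20.23 / 200.49 = 10.09%.
Headline unemployment rate = 11.83 / 199.14 = 5.94%.

Broad underutilization rate ≈ 10.09%; headline unemployment rate ≈ 5.94%.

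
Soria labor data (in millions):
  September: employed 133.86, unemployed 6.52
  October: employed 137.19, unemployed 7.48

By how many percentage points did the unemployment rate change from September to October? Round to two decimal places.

September: labor force = 133.86 + 6.52 = 140.38; u = 6.52/140.38 = 4.64%.
October: labor force = 137.19 + 7.48 = 144.67; u = 7.48/144.67 = 5.17%.
Change = 5.17% − 4.64% = +0.53 pp.

The unemployment rate changed by +0.53 percentage points.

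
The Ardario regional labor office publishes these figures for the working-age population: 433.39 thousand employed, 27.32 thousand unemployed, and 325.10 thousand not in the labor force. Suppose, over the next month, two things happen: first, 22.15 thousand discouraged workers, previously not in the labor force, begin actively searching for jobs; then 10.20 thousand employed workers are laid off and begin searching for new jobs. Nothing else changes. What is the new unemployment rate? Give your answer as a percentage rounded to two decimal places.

Initially, labor force = 433.39 + 27.32 = 460.71 thousand, so u = 27.32/460.71 = 5.93%.
After the first change, unemployed and labor force both rise by 22.15 → E = 433.39, U = 49.47, labor force = 482.86 thousand.
After the second change, employed falls and unemployed rises by 10.20; labor force unchanged → E = 423.19, U = 59.67, labor force = 482.86 thousand.
New unemployment rate = 59.67 / 482.86 = 12.36%.

New unemployment rate ≈ 12.36%.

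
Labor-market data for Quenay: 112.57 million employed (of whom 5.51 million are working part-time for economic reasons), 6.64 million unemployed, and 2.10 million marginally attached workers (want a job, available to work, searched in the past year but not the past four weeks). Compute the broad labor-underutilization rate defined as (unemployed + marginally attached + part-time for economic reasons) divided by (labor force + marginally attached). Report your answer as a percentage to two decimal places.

Broad underutilization rate ≈ 11.75%.

Labor force = 112.57 + 6.64 = 119.21 million.
Numerator = 6.64 + 2.10 + 5.51 = 14.25 million.
Denominator = 119.21 + 2.10 = 121.31 million.
Broad rate = 14.25 / 121.31 = 11.75%.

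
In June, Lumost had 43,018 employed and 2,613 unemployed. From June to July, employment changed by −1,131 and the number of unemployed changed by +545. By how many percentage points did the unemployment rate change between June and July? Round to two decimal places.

June: labor force = 43,018 + 2,613 = 45,631; u = 2,613/45,631 = 5.73%.
July: labor force = 41,887 + 3,158 = 45,045; u = 3,158/45,045 = 7.01%.
Change = 7.01% − 5.73% = +1.28 pp.

The unemployment rate changed by +1.28 percentage points.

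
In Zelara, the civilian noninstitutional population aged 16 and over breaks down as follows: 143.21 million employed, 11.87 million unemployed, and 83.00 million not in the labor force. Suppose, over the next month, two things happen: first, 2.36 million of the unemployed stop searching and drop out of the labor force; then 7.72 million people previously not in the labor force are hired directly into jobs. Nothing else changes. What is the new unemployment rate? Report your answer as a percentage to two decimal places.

New unemployment rate ≈ 5.93%.

Initially, labor force = 143.21 + 11.87 = 155.08 million, so u = 11.87/155.08 = 7.65%.
After the first change, unemployed and labor force both fall by 2.36 → E = 143.21, U = 9.51, labor force = 152.72 million.
After the second change, employed and labor force both rise by 7.72; unemployed unchanged → E = 150.93, U = 9.51, labor force = 160.44 million.
New unemployment rate = 9.51 / 160.44 = 5.93%.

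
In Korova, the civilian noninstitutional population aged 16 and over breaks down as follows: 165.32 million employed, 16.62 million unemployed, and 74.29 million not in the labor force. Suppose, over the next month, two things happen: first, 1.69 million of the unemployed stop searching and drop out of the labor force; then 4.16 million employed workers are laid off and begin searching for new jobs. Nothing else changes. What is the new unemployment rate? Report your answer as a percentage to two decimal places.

Initially, labor force = 165.32 + 16.62 = 181.94 million, so u = 16.62/181.94 = 9.13%.
After the first change, unemployed and labor force both fall by 1.69 → E = 165.32, U = 14.93, labor force = 180.25 million.
After the second change, employed falls and unemployed rises by 4.16; labor force unchanged → E = 161.16, U = 19.09, labor force = 180.25 million.
New unemployment rate = 19.09 / 180.25 = 10.59%.

New unemployment rate ≈ 10.59%.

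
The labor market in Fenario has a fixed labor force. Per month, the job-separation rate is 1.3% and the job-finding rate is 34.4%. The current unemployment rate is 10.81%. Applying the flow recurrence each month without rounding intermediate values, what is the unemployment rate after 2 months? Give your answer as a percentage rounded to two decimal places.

With a fixed labor force, u_{t+1} = u_t + s·(1−u_t) − f·u_t = u_t·(1−s−f) + s.
Here 1−s−f = 0.643 and s = 0.013.
u_1 = 0.108100 × 0.643 + 0.013 = 0.082508.
u_2 = 0.082508 × 0.643 + 0.013 = 0.066053.

Unemployment rate after two months ≈ 6.61%.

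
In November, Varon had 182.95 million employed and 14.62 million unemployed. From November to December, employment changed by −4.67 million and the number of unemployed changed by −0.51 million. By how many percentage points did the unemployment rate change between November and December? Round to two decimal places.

November: labor force = 182.95 + 14.62 = 197.57; u = 14.62/197.57 = 7.40%.
December: labor force = 178.28 + 14.11 = 192.39; u = 14.11/192.39 = 7.33%.
Change = 7.33% − 7.40% = −0.07 pp.

The unemployment rate changed by −0.07 percentage points.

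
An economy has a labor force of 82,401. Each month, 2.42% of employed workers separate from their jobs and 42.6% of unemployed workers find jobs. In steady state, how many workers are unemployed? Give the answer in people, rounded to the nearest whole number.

About 4,429 are unemployed in steady state.

Steady-state unemployment rate u* = s/(s+f) = 2.42/(2.42+42.6) = 0.053754.
Unemployed = u* × labor force = 0.053754 × 82,401 ≈ 4,429.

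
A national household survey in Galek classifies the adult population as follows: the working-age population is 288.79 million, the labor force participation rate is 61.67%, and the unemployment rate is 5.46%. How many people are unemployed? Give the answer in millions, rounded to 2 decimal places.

Labor force = 0.6167 × 288.79 = 178.10 million.
Unemployed = 0.0546 × 178.10 ≈ 9.72 million.

About 9.72 million are unemployed.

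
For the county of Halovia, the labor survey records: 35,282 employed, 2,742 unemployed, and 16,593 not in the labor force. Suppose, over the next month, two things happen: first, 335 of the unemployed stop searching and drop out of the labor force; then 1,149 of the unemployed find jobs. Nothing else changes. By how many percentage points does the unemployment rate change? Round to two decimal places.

The unemployment rate changes by −3.87 percentage points.

Initially, labor force = 35,282 + 2,742 = 38,024, so u = 2,742/38,024 = 7.21%.
After the first change, unemployed and labor force both fall by 335 → E = 35,282, U = 2,407, labor force = 37,689.
After the second change, unemployed falls and employed rises by 1,149; labor force unchanged → E = 36,431, U = 1,258, labor force = 37,689.
New unemployment rate = 1,258 / 37,689 = 3.34%.
Change = 3.34% − 7.21% = −3.87 percentage points.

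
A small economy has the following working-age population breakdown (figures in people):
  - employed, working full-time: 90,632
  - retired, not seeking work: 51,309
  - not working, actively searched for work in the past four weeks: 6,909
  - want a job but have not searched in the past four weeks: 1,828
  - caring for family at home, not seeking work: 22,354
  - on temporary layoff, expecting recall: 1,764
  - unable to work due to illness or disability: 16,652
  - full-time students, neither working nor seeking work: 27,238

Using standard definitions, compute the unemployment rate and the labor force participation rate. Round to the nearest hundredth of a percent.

Unemployment rate ≈ 8.73%; labor force participation rate ≈ 45.41%.

Employed = 90,632.
Unemployed = 6,909 + 1,764 = 8,673 (jobless and actively searching, or on temporary layoff).
Labor force = 90,632 + 8,673 = 99,305.
Not in labor force = 51,309 + 1,828 + 22,354 + 16,652 + 27,238 = 119,381 (those not working and not actively searching are outside the labor force — including those who want a job but have given up searching).
Civilian working-age population = 99,305 + 119,381 = 218,686.
Unemployment rate = 8,673 / 99,305 = 8.73%.
Labor force participation rate = 99,305 / 218,686 = 45.41%.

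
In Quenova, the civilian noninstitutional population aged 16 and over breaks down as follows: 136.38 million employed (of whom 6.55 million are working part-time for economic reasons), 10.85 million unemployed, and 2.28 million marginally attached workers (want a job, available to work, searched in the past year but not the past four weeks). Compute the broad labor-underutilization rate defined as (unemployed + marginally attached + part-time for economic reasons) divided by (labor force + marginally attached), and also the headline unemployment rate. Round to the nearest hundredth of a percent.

Labor force = 136.38 + 10.85 = 147.23 million.
Numerator = 10.85 + 2.28 + 6.55 = 19.68 million.
Denominator = 147.23 + 2.28 = 149.51 million.
Broad rate = 19.68 / 149.51 = 13.16%.
Headline unemployment rate = 10.85 / 147.23 = 7.37%.

Broad underutilization rate ≈ 13.16%; headline unemployment rate ≈ 7.37%.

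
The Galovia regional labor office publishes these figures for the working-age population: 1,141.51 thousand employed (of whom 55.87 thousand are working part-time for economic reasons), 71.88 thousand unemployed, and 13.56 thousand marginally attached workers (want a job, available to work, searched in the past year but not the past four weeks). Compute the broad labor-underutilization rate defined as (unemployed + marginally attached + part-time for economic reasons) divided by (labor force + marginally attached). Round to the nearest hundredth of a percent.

Broad underutilization rate ≈ 11.52%.

Labor force = 1,141.51 + 71.88 = 1,213.39 thousand.
Numerator = 71.88 + 13.56 + 55.87 = 141.31 thousand.
Denominator = 1,213.39 + 13.56 = 1,226.95 thousand.
Broad rate = 141.31 / 1,226.95 = 11.52%.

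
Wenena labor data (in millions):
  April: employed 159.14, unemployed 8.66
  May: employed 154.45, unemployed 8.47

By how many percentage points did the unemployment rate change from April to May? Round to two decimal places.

The unemployment rate changed by +0.04 percentage points.

April: labor force = 159.14 + 8.66 = 167.80; u = 8.66/167.80 = 5.16%.
May: labor force = 154.45 + 8.47 = 162.92; u = 8.47/162.92 = 5.20%.
Change = 5.20% − 5.16% = +0.04 pp.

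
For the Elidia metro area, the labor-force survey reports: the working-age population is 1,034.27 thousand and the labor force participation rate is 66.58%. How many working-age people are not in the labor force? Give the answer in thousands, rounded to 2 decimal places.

About 345.65 thousand are not in the labor force.

Share not in the labor force = 1 − 0.6658 = 0.3342.
Not in labor force = 0.3342 × 1,034.27 ≈ 345.65 thousand.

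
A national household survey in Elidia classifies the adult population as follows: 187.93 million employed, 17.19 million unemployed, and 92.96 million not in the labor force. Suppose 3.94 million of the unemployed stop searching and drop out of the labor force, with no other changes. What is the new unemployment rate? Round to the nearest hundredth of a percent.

New unemployment rate ≈ 6.59%.

Initially, labor force = 187.93 + 17.19 = 205.12 million, so u = 17.19/205.12 = 8.38%.
After the change, unemployed and labor force both fall by 3.94 → E = 187.93, U = 13.25, labor force = 201.18 million.
New unemployment rate = 13.25 / 201.18 = 6.59%.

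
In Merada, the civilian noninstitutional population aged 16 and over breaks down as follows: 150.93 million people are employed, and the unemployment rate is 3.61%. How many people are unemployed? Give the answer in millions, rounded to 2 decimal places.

Let U be the number unemployed. The labor force is E + U, and U/(E+U) = 0.0361.
So U = 0.0361 × 150.93 / (1 − 0.0361) = 5.4486 / 0.9639 ≈ 5.65 million.

About 5.65 million are unemployed.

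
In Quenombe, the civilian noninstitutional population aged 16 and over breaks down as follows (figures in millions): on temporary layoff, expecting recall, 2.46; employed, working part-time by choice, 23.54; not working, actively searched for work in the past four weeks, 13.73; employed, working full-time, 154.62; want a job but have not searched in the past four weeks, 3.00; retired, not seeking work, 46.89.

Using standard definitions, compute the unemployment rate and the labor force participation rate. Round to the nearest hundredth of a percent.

Employed = 23.54 + 154.62 = 178.16 million.
Unemployed = 2.46 + 13.73 = 16.19 million (jobless and actively searching, or on temporary layoff).
Labor force = 178.16 + 16.19 = 194.35 million.
Not in labor force = 3.00 + 46.89 = 49.89 million (those not working and not actively searching are outside the labor force — including those who want a job but have given up searching).
Civilian working-age population = 194.35 + 49.89 = 244.24 million.
Unemployment rate = 16.19 / 194.35 = 8.33%.
Labor force participation rate = 194.35 / 244.24 = 79.57%.

Unemployment rate ≈ 8.33%; labor force participation rate ≈ 79.57%.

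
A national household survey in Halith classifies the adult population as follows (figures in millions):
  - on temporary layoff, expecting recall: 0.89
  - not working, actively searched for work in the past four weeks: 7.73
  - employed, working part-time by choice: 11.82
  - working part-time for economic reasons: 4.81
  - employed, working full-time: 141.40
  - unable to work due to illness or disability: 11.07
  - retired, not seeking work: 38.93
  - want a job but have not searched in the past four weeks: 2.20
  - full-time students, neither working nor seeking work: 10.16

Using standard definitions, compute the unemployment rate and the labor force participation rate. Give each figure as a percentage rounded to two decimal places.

Unemployment rate ≈ 5.17%; labor force participation rate ≈ 72.77%.

Employed = 11.82 + 4.81 + 141.40 = 158.03 million (anyone who worked, including part-time for economic reasons, counts as employed).
Unemployed = 0.89 + 7.73 = 8.62 million (jobless and actively searching, or on temporary layoff).
Labor force = 158.03 + 8.62 = 166.65 million.
Not in labor force = 11.07 + 38.93 + 2.20 + 10.16 = 62.36 million (those not working and not actively searching are outside the labor force — including those who want a job but have given up searching).
Civilian working-age population = 166.65 + 62.36 = 229.01 million.
Unemployment rate = 8.62 / 166.65 = 5.17%.
Labor force participation rate = 166.65 / 229.01 = 72.77%.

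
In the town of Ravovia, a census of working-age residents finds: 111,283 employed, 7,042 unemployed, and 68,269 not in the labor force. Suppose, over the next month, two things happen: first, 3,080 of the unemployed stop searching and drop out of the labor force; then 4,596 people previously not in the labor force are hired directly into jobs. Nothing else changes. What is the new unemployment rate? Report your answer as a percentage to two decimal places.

Initially, labor force = 111,283 + 7,042 = 118,325, so u = 7,042/118,325 = 5.95%.
After the first change, unemployed and labor force both fall by 3,080 → E = 111,283, U = 3,962, labor force = 115,245.
After the second change, employed and labor force both rise by 4,596; unemployed unchanged → E = 115,879, U = 3,962, labor force = 119,841.
New unemployment rate = 3,962 / 119,841 = 3.31%.

New unemployment rate ≈ 3.31%.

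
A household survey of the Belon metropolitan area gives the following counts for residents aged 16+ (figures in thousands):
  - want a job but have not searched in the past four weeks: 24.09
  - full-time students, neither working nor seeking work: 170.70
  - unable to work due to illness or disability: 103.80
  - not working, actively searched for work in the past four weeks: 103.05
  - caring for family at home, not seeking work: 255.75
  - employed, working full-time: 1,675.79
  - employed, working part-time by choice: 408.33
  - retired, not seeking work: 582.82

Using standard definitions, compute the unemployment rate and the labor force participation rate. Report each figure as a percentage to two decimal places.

Unemployment rate ≈ 4.71%; labor force participation rate ≈ 65.79%.

Employed = 1,675.79 + 408.33 = 2,084.12 thousand.
Unemployed = 103.05 thousand.
Labor force = 2,084.12 + 103.05 = 2,187.17 thousand.
Not in labor force = 24.09 + 170.70 + 103.80 + 255.75 + 582.82 = 1,137.16 thousand (those not working and not actively searching are outside the labor force — including those who want a job but have given up searching).
Civilian working-age population = 2,187.17 + 1,137.16 = 3,324.33 thousand.
Unemployment rate = 103.05 / 2,187.17 = 4.71%.
Labor force participation rate = 2,187.17 / 3,324.33 = 65.79%.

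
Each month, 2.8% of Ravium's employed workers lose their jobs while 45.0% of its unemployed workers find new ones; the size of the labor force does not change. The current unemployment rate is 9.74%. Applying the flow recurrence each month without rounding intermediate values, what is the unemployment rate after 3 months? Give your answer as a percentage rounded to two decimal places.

Unemployment rate after three months ≈ 6.41%.

With a fixed labor force, u_{t+1} = u_t + s·(1−u_t) − f·u_t = u_t·(1−s−f) + s.
Here 1−s−f = 0.522 and s = 0.028.
u_1 = 0.097400 × 0.522 + 0.028 = 0.078843.
u_2 = 0.078843 × 0.522 + 0.028 = 0.069156.
u_3 = 0.069156 × 0.522 + 0.028 = 0.064099.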